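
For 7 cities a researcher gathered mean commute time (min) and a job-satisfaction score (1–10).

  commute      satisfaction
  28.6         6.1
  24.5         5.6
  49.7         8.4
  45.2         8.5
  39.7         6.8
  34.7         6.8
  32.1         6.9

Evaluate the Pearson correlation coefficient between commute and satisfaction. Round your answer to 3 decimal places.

n = 7, Σx = 254.5, Σy = 49.1, Σx² = 9741.93, Σy² = 351.47, Σxy = 1840.75
nΣxy − ΣxΣy = 12885.25 − 12495.95 = 389.3
nΣx² − (Σx)² = 68193.51 − 64770.25 = 3423.26; nΣy² − (Σy)² = 2460.29 − 2410.81 = 49.48
r = 389.3 / √(3423.26 × 49.48) = 389.3 / 411.5615 ≈ 0.946

0.946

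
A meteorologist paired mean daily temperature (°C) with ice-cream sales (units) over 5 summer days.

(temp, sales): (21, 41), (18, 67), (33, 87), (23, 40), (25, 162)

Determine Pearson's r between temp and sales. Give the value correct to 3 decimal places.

n = 5, Σx = 120, Σy = 397, Σx² = 3008, Σy² = 41583, Σxy = 9908
nΣxy − ΣxΣy = 49540 − 47640 = 1900
nΣx² − (Σx)² = 15040 − 14400 = 640; nΣy² − (Σy)² = 207915 − 157609 = 50306
r = 1900 / √(640 × 50306) = 1900 / 5674.1378 ≈ 0.335

0.335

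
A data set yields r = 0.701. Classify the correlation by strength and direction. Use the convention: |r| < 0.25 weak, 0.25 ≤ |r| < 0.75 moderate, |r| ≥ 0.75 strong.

moderate positive

r = 0.701 > 0 so the relationship is positive.
|r| = 0.701, which falls in the moderate range.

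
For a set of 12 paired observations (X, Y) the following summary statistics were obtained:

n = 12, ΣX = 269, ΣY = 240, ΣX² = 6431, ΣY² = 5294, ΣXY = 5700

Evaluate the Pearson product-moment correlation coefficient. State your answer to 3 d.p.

r = (nΣXY − ΣXΣY) / √[(nΣX² − (ΣX)²)(nΣY² − (ΣY)²)]
Numerator: 12×5700 − 269×240 = 3840
Denominator: √[(77172 − 72361)(63528 − 57600)] = √[4811 × 5928] = 5340.3753
r = 3840 / 5340.3753 ≈ 0.719

0.719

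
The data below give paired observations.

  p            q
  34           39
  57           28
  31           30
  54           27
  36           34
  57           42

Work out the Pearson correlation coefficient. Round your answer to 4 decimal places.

-0.1020

n = 6, Σp = 269, Σq = 200, Σp² = 12827, Σq² = 6854, Σpq = 8928
nΣpq − ΣpΣq = 53568 − 53800 = -232
nΣp² − (Σp)² = 76962 − 72361 = 4601; nΣq² − (Σq)² = 41124 − 40000 = 1124
r = -232 / √(4601 × 1124) = -232 / 2274.0985 ≈ -0.1020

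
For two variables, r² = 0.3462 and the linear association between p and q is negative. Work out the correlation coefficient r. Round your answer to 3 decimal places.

-0.588

|r| = √0.3462 = 0.588
The association is negative, so r = −0.588.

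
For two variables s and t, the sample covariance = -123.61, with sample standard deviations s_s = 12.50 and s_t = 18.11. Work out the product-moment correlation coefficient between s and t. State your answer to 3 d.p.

r = Cov(s,t) / (s_s · s_t) = -123.61 / (12.50 × 18.11)
  = -123.61 / 226.3750 ≈ -0.546

-0.546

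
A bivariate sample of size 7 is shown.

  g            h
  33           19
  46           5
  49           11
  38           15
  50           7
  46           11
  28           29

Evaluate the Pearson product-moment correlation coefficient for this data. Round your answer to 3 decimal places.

n = 7, Σg = 290, Σh = 97, Σg² = 12450, Σh² = 1743, Σgh = 3634
nΣgh − ΣgΣh = 25438 − 28130 = -2692
nΣg² − (Σg)² = 87150 − 84100 = 3050; nΣh² − (Σh)² = 12201 − 9409 = 2792
r = -2692 / √(3050 × 2792) = -2692 / 2918.1501 ≈ -0.923

-0.923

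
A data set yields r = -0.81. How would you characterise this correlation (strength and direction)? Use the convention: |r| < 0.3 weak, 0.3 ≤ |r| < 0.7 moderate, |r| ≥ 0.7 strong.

strong negative

r = -0.81 < 0 so the relationship is negative.
|r| = 0.81, which falls in the strong range.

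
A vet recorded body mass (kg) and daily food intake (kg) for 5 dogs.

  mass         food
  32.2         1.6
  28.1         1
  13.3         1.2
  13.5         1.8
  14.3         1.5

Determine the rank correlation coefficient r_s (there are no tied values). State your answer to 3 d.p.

Rank mass: 5, 4, 1, 2, 3
Rank food: 4, 1, 2, 5, 3
d = rank(mass) − rank(food): 1, 3, -1, -3, 0; Σd² = 20
ρ = 1 − 6Σd² / [n(n²−1)] = 1 − 6×20 / (5×24) = 1 − 120/120 ≈ 0.000

0.000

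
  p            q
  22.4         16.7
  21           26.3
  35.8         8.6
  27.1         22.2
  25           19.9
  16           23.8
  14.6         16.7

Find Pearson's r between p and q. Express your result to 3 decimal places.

-0.579

n = 7, Σp = 161.9, Σq = 134.2, Σp² = 4052.97, Σq² = 2778.72, Σpq = 2958
nΣpq − ΣpΣq = 20706 − 21726.98 = -1020.98
nΣp² − (Σp)² = 28370.79 − 26211.61 = 2159.18; nΣq² − (Σq)² = 19451.04 − 18009.64 = 1441.4
r = -1020.98 / √(2159.18 × 1441.4) = -1020.98 / 1764.1548 ≈ -0.579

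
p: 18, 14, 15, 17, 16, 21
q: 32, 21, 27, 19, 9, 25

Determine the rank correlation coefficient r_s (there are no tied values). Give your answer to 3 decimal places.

0.257

Rank p: 5, 1, 2, 4, 3, 6
Rank q: 6, 3, 5, 2, 1, 4
d = rank(p) − rank(q): -1, -2, -3, 2, 2, 2; Σd² = 26
ρ = 1 − 6Σd² / [n(n²−1)] = 1 − 6×26 / (6×35) = 1 − 156/210 ≈ 0.257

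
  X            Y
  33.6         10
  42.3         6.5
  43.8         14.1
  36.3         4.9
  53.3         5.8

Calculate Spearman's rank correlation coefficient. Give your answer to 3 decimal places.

Rank X: 1, 3, 4, 2, 5
Rank Y: 4, 3, 5, 1, 2
d = rank(X) − rank(Y): -3, 0, -1, 1, 3; Σd² = 20
ρ = 1 − 6Σd² / [n(n²−1)] = 1 − 6×20 / (5×24) = 1 − 120/120 ≈ 0.000

0.000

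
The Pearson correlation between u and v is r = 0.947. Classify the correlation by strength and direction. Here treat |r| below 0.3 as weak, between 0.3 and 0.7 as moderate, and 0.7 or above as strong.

strong positive

r = 0.947 > 0 so the relationship is positive.
|r| = 0.947, which falls in the strong range.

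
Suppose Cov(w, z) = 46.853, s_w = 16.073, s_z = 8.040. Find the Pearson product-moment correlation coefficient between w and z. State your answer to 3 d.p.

0.363

r = Cov(w,z) / (s_w · s_z) = 46.853 / (16.073 × 8.040)
  = 46.853 / 129.2269 ≈ 0.363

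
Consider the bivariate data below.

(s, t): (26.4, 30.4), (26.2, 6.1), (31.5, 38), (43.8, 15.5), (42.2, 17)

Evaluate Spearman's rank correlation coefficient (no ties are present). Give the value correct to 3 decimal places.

Rank s: 2, 1, 3, 5, 4
Rank t: 4, 1, 5, 2, 3
d = rank(s) − rank(t): -2, 0, -2, 3, 1; Σd² = 18
ρ = 1 − 6Σd² / [n(n²−1)] = 1 − 6×18 / (5×24) = 1 − 108/120 ≈ 0.100

0.100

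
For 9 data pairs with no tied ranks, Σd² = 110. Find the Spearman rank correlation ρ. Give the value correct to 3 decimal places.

0.083

ρ = 1 − 6Σd² / [n(n²−1)] = 1 − 6×110 / (9×80)
  = 1 − 660/720 = 1 − 0.9167 ≈ 0.083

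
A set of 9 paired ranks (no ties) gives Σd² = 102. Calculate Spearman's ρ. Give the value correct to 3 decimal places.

0.150

ρ = 1 − 6Σd² / [n(n²−1)] = 1 − 6×102 / (9×80)
  = 1 − 612/720 = 1 − 0.8500 ≈ 0.150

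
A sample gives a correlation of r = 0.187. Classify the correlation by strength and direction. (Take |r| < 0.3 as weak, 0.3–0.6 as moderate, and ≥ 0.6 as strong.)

r = 0.187 > 0 so the relationship is positive.
|r| = 0.187, which falls in the weak range.

weak positive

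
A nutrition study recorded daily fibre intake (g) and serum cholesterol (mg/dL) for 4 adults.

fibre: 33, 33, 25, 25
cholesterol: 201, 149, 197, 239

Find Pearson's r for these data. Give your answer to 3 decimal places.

-0.673

n = 4, Σx = 116, Σy = 786, Σx² = 3428, Σy² = 158532, Σxy = 22450
nΣxy − ΣxΣy = 89800 − 91176 = -1376
nΣx² − (Σx)² = 13712 − 13456 = 256; nΣy² − (Σy)² = 634128 − 617796 = 16332
r = -1376 / √(256 × 16332) = -1376 / 2044.7474 ≈ -0.673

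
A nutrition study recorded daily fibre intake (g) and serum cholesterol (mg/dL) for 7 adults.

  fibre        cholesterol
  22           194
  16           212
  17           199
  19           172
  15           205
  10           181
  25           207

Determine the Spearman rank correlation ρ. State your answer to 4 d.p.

0.0714

Rank fibre: 6, 3, 4, 5, 2, 1, 7
Rank cholesterol: 3, 7, 4, 1, 5, 2, 6
d = rank(fibre) − rank(cholesterol): 3, -4, 0, 4, -3, -1, 1; Σd² = 52
ρ = 1 − 6Σd² / [n(n²−1)] = 1 − 6×52 / (7×48) = 1 − 312/336 ≈ 0.0714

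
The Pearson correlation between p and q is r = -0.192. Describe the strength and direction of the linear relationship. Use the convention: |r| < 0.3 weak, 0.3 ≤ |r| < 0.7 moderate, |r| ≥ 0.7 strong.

weak negative

r = -0.192 < 0 so the relationship is negative.
|r| = 0.192, which falls in the weak range.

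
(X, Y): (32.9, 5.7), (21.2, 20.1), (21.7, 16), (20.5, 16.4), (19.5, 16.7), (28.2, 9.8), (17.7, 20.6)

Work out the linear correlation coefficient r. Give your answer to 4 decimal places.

-0.9554

n = 7, ΣX = 161.7, ΣY = 105.3, ΣX² = 3911.77, ΣY² = 1760.75, ΣXY = 2263.68
nΣXY − ΣXΣY = 15845.76 − 17027.01 = -1181.25
nΣX² − (ΣX)² = 27382.39 − 26146.89 = 1235.5; nΣY² − (ΣY)² = 12325.25 − 11088.09 = 1237.16
r = -1181.25 / √(1235.5 × 1237.16) = -1181.25 / 1236.3297 ≈ -0.9554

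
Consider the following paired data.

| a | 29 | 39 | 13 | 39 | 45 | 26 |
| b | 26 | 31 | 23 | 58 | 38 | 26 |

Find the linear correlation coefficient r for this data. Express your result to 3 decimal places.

n = 6, Σa = 191, Σb = 202, Σa² = 6753, Σb² = 7650, Σab = 6910
nΣab − ΣaΣb = 41460 − 38582 = 2878
nΣa² − (Σa)² = 40518 − 36481 = 4037; nΣb² − (Σb)² = 45900 − 40804 = 5096
r = 2878 / √(4037 × 5096) = 2878 / 4535.6975 ≈ 0.635

0.635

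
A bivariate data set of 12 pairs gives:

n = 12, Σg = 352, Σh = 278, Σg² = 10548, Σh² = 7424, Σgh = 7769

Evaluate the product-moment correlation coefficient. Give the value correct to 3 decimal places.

-0.824

r = (nΣgh − ΣgΣh) / √[(nΣg² − (Σg)²)(nΣh² − (Σh)²)]
Numerator: 12×7769 − 352×278 = -4628
Denominator: √[(126576 − 123904)(89088 − 77284)] = √[2672 × 11804] = 5616.0741
r = -4628 / 5616.0741 ≈ -0.824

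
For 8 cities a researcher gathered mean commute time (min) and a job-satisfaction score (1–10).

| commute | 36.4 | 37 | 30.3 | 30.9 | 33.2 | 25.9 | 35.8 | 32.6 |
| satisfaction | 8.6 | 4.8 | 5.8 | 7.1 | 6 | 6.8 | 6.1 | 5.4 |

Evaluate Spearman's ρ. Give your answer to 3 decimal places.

-0.167

Rank commute: 7, 8, 2, 3, 5, 1, 6, 4
Rank satisfaction: 8, 1, 3, 7, 4, 6, 5, 2
d = rank(commute) − rank(satisfaction): -1, 7, -1, -4, 1, -5, 1, 2; Σd² = 98
ρ = 1 − 6Σd² / [n(n²−1)] = 1 − 6×98 / (8×63) = 1 − 588/504 ≈ -0.167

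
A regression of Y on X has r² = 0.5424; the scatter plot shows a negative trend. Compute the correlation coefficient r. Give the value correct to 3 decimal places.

-0.736

|r| = √0.5424 = 0.736
The association is negative, so r = −0.736.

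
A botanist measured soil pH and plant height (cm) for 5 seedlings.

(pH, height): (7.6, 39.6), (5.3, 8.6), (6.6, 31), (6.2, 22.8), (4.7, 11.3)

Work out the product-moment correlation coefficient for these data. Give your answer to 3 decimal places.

n = 5, Σx = 30.4, Σy = 113.3, Σx² = 189.94, Σy² = 3250.65, Σxy = 745.61
nΣxy − ΣxΣy = 3728.05 − 3444.32 = 283.73
nΣx² − (Σx)² = 949.7 − 924.16 = 25.54; nΣy² − (Σy)² = 16253.25 − 12836.89 = 3416.36
r = 283.73 / √(25.54 × 3416.36) = 283.73 / 295.3876 ≈ 0.961

0.961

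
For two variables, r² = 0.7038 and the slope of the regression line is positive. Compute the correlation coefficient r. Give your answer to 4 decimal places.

|r| = √0.7038 = 0.8389
The association is positive, so r = 0.8389.

0.8389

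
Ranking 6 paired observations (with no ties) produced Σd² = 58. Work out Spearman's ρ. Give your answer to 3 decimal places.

ρ = 1 − 6Σd² / [n(n²−1)] = 1 − 6×58 / (6×35)
  = 1 − 348/210 = 1 − 1.6571 ≈ -0.657

-0.657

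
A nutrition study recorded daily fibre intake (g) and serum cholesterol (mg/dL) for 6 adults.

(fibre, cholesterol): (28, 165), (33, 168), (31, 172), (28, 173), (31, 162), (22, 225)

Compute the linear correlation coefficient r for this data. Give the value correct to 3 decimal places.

n = 6, Σx = 173, Σy = 1065, Σx² = 5063, Σy² = 191831, Σxy = 30312
nΣxy − ΣxΣy = 181872 − 184245 = -2373
nΣx² − (Σx)² = 30378 − 29929 = 449; nΣy² − (Σy)² = 1150986 − 1134225 = 16761
r = -2373 / √(449 × 16761) = -2373 / 2743.2989 ≈ -0.865

-0.865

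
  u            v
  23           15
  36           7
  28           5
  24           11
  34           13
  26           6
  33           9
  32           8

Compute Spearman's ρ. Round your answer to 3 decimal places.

-0.214

Rank u: 1, 8, 4, 2, 7, 3, 6, 5
Rank v: 8, 3, 1, 6, 7, 2, 5, 4
d = rank(u) − rank(v): -7, 5, 3, -4, 0, 1, 1, 1; Σd² = 102
ρ = 1 − 6Σd² / [n(n²−1)] = 1 − 6×102 / (8×63) = 1 − 612/504 ≈ -0.214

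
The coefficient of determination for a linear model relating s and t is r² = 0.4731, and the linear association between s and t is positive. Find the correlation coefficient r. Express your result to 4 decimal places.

|r| = √0.4731 = 0.6878
The association is positive, so r = 0.6878.

0.6878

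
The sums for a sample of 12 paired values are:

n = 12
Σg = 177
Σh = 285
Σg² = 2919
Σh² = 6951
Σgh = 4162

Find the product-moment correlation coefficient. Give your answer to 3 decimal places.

r = (nΣgh − ΣgΣh) / √[(nΣg² − (Σg)²)(nΣh² − (Σh)²)]
Numerator: 12×4162 − 177×285 = -501
Denominator: √[(35028 − 31329)(83412 − 81225)] = √[3699 × 2187] = 2844.2421
r = -501 / 2844.2421 ≈ -0.176

-0.176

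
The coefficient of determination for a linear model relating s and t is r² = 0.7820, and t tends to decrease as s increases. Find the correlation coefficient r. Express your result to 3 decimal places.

-0.884

|r| = √0.7820 = 0.884
The association is negative, so r = −0.884.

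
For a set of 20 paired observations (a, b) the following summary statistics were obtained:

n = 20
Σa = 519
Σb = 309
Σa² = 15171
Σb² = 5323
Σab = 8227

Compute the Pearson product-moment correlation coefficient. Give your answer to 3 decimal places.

r = (nΣab − ΣaΣb) / √[(nΣa² − (Σa)²)(nΣb² − (Σb)²)]
Numerator: 20×8227 − 519×309 = 4169
Denominator: √[(303420 − 269361)(106460 − 95481)] = √[34059 × 10979] = 19337.3670
r = 4169 / 19337.3670 ≈ 0.216

0.216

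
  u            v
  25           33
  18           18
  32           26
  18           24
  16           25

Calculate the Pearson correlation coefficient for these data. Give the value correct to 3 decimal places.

0.465

n = 5, Σu = 109, Σv = 126, Σu² = 2553, Σv² = 3290, Σuv = 2813
nΣuv − ΣuΣv = 14065 − 13734 = 331
nΣu² − (Σu)² = 12765 − 11881 = 884; nΣv² − (Σv)² = 16450 − 15876 = 574
r = 331 / √(884 × 574) = 331 / 712.3314 ≈ 0.465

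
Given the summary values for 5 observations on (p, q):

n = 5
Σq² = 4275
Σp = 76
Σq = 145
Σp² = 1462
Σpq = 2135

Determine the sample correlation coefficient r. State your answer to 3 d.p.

-0.471

r = (nΣpq − ΣpΣq) / √[(nΣp² − (Σp)²)(nΣq² − (Σq)²)]
Numerator: 5×2135 − 76×145 = -345
Denominator: √[(7310 − 5776)(21375 − 21025)] = √[1534 × 350] = 732.7346
r = -345 / 732.7346 ≈ -0.471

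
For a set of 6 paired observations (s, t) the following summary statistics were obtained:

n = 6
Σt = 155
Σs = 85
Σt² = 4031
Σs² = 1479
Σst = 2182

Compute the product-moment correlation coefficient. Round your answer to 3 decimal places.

r = (nΣst − ΣsΣt) / √[(nΣs² − (Σs)²)(nΣt² − (Σt)²)]
Numerator: 6×2182 − 85×155 = -83
Denominator: √[(8874 − 7225)(24186 − 24025)] = √[1649 × 161] = 515.2562
r = -83 / 515.2562 ≈ -0.161

-0.161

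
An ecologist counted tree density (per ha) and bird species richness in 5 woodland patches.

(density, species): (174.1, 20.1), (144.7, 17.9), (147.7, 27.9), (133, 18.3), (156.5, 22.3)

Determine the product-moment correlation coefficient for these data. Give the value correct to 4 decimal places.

0.1257

n = 5, Σx = 756, Σy = 106.5, Σx² = 115245.44, Σy² = 2335.01, Σxy = 16134.22
nΣxy − ΣxΣy = 80671.1 − 80514 = 157.1
nΣx² − (Σx)² = 576227.2 − 571536 = 4691.2; nΣy² − (Σy)² = 11675.05 − 11342.25 = 332.8
r = 157.1 / √(4691.2 × 332.8) = 157.1 / 1249.4924 ≈ 0.1257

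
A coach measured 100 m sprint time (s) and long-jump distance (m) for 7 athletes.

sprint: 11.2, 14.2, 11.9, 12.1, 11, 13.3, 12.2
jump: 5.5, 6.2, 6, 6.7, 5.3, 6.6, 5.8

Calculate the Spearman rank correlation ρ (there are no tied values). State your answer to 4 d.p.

0.6786

Rank sprint: 2, 7, 3, 4, 1, 6, 5
Rank jump: 2, 5, 4, 7, 1, 6, 3
d = rank(sprint) − rank(jump): 0, 2, -1, -3, 0, 0, 2; Σd² = 18
ρ = 1 − 6Σd² / [n(n²−1)] = 1 − 6×18 / (7×48) = 1 − 108/336 ≈ 0.6786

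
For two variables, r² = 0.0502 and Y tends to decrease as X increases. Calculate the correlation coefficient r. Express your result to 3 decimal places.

|r| = √0.0502 = 0.224
The association is negative, so r = −0.224.

-0.224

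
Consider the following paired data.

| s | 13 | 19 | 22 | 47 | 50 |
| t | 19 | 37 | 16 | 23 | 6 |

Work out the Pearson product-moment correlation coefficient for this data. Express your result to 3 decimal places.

-0.476

n = 5, Σs = 151, Σt = 101, Σs² = 5723, Σt² = 2551, Σst = 2683
nΣst − ΣsΣt = 13415 − 15251 = -1836
nΣs² − (Σs)² = 28615 − 22801 = 5814; nΣt² − (Σt)² = 12755 − 10201 = 2554
r = -1836 / √(5814 × 2554) = -1836 / 3853.4343 ≈ -0.476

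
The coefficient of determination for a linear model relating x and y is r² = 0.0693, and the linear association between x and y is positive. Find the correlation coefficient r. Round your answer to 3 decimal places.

0.263

|r| = √0.0693 = 0.263
The association is positive, so r = 0.263.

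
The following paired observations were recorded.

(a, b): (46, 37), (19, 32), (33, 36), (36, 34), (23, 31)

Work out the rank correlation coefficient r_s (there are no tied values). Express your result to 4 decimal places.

0.8000

Rank a: 5, 1, 3, 4, 2
Rank b: 5, 2, 4, 3, 1
d = rank(a) − rank(b): 0, -1, -1, 1, 1; Σd² = 4
ρ = 1 − 6Σd² / [n(n²−1)] = 1 − 6×4 / (5×24) = 1 − 24/120 ≈ 0.8000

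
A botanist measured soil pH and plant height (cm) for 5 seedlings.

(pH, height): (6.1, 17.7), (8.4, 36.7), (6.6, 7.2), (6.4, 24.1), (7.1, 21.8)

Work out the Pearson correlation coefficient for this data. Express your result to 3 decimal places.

n = 5, Σx = 34.6, Σy = 107.5, Σx² = 242.7, Σy² = 2768.07, Σxy = 772.79
nΣxy − ΣxΣy = 3863.95 − 3719.5 = 144.45
nΣx² − (Σx)² = 1213.5 − 1197.16 = 16.34; nΣy² − (Σy)² = 13840.35 − 11556.25 = 2284.1
r = 144.45 / √(16.34 × 2284.1) = 144.45 / 193.1895 ≈ 0.748

0.748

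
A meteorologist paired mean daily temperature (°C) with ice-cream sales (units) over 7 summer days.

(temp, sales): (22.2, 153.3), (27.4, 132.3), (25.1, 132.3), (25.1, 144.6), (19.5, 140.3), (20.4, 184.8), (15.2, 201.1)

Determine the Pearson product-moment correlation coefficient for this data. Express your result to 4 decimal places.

-0.8191

n = 7, Σx = 154.9, Σy = 1088.7, Σx² = 3531.07, Σy² = 173692.97, Σxy = 23540.96
nΣxy − ΣxΣy = 164786.72 − 168639.63 = -3852.91
nΣx² − (Σx)² = 24717.49 − 23994.01 = 723.48; nΣy² − (Σy)² = 1215850.79 − 1185267.69 = 30583.1
r = -3852.91 / √(723.48 × 30583.1) = -3852.91 / 4703.8560 ≈ -0.8191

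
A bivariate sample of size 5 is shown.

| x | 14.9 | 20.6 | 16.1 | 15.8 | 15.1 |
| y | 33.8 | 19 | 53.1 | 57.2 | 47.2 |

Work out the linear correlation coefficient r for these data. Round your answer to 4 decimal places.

n = 5, Σx = 82.5, Σy = 210.3, Σx² = 1383.23, Σy² = 9822.73, Σxy = 3366.41
nΣxy − ΣxΣy = 16832.05 − 17349.75 = -517.7
nΣx² − (Σx)² = 6916.15 − 6806.25 = 109.9; nΣy² − (Σy)² = 49113.65 − 44226.09 = 4887.56
r = -517.7 / √(109.9 × 4887.56) = -517.7 / 732.9003 ≈ -0.7064

-0.7064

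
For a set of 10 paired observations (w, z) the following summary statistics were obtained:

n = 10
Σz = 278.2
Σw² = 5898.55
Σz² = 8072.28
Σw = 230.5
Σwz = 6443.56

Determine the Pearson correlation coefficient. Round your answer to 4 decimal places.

r = (nΣwz − ΣwΣz) / √[(nΣw² − (Σw)²)(nΣz² − (Σz)²)]
Numerator: 10×6443.56 − 230.5×278.2 = 310.5
Denominator: √[(58985.5 − 53130.25)(80722.8 − 77395.24)] = √[5855.25 × 3327.56] = 4414.0339
r = 310.5 / 4414.0339 ≈ 0.0703

0.0703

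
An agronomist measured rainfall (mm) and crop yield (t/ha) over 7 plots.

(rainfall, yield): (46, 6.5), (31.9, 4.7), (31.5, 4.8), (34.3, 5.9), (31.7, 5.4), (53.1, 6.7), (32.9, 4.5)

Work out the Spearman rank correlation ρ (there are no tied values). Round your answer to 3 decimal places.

0.679

Rank rainfall: 6, 3, 1, 5, 2, 7, 4
Rank yield: 6, 2, 3, 5, 4, 7, 1
d = rank(rainfall) − rank(yield): 0, 1, -2, 0, -2, 0, 3; Σd² = 18
ρ = 1 − 6Σd² / [n(n²−1)] = 1 − 6×18 / (7×48) = 1 − 108/336 ≈ 0.679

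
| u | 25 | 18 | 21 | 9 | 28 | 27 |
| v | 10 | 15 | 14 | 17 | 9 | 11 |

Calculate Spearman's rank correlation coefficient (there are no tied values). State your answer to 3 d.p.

Rank u: 4, 2, 3, 1, 6, 5
Rank v: 2, 5, 4, 6, 1, 3
d = rank(u) − rank(v): 2, -3, -1, -5, 5, 2; Σd² = 68
ρ = 1 − 6Σd² / [n(n²−1)] = 1 − 6×68 / (6×35) = 1 − 408/210 ≈ -0.943

-0.943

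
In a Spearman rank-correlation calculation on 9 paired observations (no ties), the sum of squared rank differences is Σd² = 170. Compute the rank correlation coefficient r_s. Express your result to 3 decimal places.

ρ = 1 − 6Σd² / [n(n²−1)] = 1 − 6×170 / (9×80)
  = 1 − 1020/720 = 1 − 1.4167 ≈ -0.417

-0.417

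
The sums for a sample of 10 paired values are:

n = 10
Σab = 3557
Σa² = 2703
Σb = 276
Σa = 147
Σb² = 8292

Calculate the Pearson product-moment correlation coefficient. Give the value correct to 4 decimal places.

-0.8273

r = (nΣab − ΣaΣb) / √[(nΣa² − (Σa)²)(nΣb² − (Σb)²)]
Numerator: 10×3557 − 147×276 = -5002
Denominator: √[(27030 − 21609)(82920 − 76176)] = √[5421 × 6744] = 6046.4224
r = -5002 / 6046.4224 ≈ -0.8273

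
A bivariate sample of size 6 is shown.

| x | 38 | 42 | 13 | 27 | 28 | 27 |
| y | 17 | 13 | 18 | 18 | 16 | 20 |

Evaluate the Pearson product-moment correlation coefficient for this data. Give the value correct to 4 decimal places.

-0.6247

n = 6, Σx = 175, Σy = 102, Σx² = 5619, Σy² = 1762, Σxy = 2900
nΣxy − ΣxΣy = 17400 − 17850 = -450
nΣx² − (Σx)² = 33714 − 30625 = 3089; nΣy² − (Σy)² = 10572 − 10404 = 168
r = -450 / √(3089 × 168) = -450 / 720.3832 ≈ -0.6247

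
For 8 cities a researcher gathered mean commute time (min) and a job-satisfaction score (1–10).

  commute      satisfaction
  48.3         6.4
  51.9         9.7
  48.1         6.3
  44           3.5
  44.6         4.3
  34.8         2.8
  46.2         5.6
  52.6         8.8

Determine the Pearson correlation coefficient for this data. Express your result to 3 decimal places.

n = 8, Σx = 370.5, Σy = 47.4, Σx² = 17377.51, Σy² = 322.12, Σxy = 2280.4
nΣxy − ΣxΣy = 18243.2 − 17561.7 = 681.5
nΣx² − (Σx)² = 139020.08 − 137270.25 = 1749.83; nΣy² − (Σy)² = 2576.96 − 2246.76 = 330.2
r = 681.5 / √(1749.83 × 330.2) = 681.5 / 760.1275 ≈ 0.897

0.897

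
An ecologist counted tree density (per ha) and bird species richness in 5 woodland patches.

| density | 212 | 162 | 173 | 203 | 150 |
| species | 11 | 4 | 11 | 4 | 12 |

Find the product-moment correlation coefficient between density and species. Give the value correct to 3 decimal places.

n = 5, Σx = 900, Σy = 42, Σx² = 164826, Σy² = 418, Σxy = 7495
nΣxy − ΣxΣy = 37475 − 37800 = -325
nΣx² − (Σx)² = 824130 − 810000 = 14130; nΣy² − (Σy)² = 2090 − 1764 = 326
r = -325 / √(14130 × 326) = -325 / 2146.2479 ≈ -0.151

-0.151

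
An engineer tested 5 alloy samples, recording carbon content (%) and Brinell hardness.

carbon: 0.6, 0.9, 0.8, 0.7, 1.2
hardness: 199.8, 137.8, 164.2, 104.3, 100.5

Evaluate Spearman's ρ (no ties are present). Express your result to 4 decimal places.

-0.7000

Rank carbon: 1, 4, 3, 2, 5
Rank hardness: 5, 3, 4, 2, 1
d = rank(carbon) − rank(hardness): -4, 1, -1, 0, 4; Σd² = 34
ρ = 1 − 6Σd² / [n(n²−1)] = 1 − 6×34 / (5×24) = 1 − 204/120 ≈ -0.7000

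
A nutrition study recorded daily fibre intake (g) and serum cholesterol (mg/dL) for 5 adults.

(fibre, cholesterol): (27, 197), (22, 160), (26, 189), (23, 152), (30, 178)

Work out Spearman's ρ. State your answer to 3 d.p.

Rank fibre: 4, 1, 3, 2, 5
Rank cholesterol: 5, 2, 4, 1, 3
d = rank(fibre) − rank(cholesterol): -1, -1, -1, 1, 2; Σd² = 8
ρ = 1 − 6Σd² / [n(n²−1)] = 1 − 6×8 / (5×24) = 1 − 48/120 ≈ 0.600

0.600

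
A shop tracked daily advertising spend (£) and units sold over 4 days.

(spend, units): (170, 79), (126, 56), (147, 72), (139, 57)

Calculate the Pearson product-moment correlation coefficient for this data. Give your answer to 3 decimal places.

n = 4, Σx = 582, Σy = 264, Σx² = 85706, Σy² = 17810, Σxy = 38993
nΣxy − ΣxΣy = 155972 − 153648 = 2324
nΣx² − (Σx)² = 342824 − 338724 = 4100; nΣy² − (Σy)² = 71240 − 69696 = 1544
r = 2324 / √(4100 × 1544) = 2324 / 2516.0286 ≈ 0.924

0.924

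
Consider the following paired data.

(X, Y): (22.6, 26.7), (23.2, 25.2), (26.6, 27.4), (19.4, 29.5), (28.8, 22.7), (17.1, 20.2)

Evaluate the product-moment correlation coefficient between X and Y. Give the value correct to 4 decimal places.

0.0937

n = 6, ΣX = 137.7, ΣY = 151.7, ΣX² = 3254.77, ΣY² = 3892.27, ΣXY = 3488.38
nΣXY − ΣXΣY = 20930.28 − 20889.09 = 41.19
nΣX² − (ΣX)² = 19528.62 − 18961.29 = 567.33; nΣY² − (ΣY)² = 23353.62 − 23012.89 = 340.73
r = 41.19 / √(567.33 × 340.73) = 41.19 / 439.6662 ≈ 0.0937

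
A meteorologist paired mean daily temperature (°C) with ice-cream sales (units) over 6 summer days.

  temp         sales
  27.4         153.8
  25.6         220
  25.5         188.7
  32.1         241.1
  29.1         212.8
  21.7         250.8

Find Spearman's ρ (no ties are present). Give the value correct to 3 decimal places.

-0.143

Rank temp: 4, 3, 2, 6, 5, 1
Rank sales: 1, 4, 2, 5, 3, 6
d = rank(temp) − rank(sales): 3, -1, 0, 1, 2, -5; Σd² = 40
ρ = 1 − 6Σd² / [n(n²−1)] = 1 − 6×40 / (6×35) = 1 − 240/210 ≈ -0.143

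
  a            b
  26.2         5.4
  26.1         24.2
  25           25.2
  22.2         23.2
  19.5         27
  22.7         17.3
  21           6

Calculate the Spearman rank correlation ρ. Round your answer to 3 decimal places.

Rank a: 7, 6, 5, 3, 1, 4, 2
Rank b: 1, 5, 6, 4, 7, 3, 2
d = rank(a) − rank(b): 6, 1, -1, -1, -6, 1, 0; Σd² = 76
ρ = 1 − 6Σd² / [n(n²−1)] = 1 − 6×76 / (7×48) = 1 − 456/336 ≈ -0.357

-0.357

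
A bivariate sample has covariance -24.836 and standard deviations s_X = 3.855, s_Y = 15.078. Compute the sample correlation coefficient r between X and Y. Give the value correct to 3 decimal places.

-0.427

r = Cov(X,Y) / (s_X · s_Y) = -24.836 / (3.855 × 15.078)
  = -24.836 / 58.1257 ≈ -0.427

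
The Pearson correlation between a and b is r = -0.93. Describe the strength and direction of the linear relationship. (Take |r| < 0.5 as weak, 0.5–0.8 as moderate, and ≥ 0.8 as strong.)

r = -0.93 < 0 so the relationship is negative.
|r| = 0.93, which falls in the strong range.

strong negative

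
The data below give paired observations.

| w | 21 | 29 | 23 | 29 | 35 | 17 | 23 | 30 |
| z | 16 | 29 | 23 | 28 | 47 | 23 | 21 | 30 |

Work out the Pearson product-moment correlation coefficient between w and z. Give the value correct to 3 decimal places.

0.849

n = 8, Σw = 207, Σz = 217, Σw² = 5595, Σz² = 6489, Σwz = 5937
nΣwz − ΣwΣz = 47496 − 44919 = 2577
nΣw² − (Σw)² = 44760 − 42849 = 1911; nΣz² − (Σz)² = 51912 − 47089 = 4823
r = 2577 / √(1911 × 4823) = 2577 / 3035.9106 ≈ 0.849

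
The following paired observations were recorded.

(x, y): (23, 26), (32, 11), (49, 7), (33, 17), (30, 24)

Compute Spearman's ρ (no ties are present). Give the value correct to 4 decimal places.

Rank x: 1, 3, 5, 4, 2
Rank y: 5, 2, 1, 3, 4
d = rank(x) − rank(y): -4, 1, 4, 1, -2; Σd² = 38
ρ = 1 − 6Σd² / [n(n²−1)] = 1 − 6×38 / (5×24) = 1 − 228/120 ≈ -0.9000

-0.9000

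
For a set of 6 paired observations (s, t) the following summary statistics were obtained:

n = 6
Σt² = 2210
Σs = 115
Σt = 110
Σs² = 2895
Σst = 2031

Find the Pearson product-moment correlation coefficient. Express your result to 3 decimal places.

r = (nΣst − ΣsΣt) / √[(nΣs² − (Σs)²)(nΣt² − (Σt)²)]
Numerator: 6×2031 − 115×110 = -464
Denominator: √[(17370 − 13225)(13260 − 12100)] = √[4145 × 1160] = 2192.7608
r = -464 / 2192.7608 ≈ -0.212

-0.212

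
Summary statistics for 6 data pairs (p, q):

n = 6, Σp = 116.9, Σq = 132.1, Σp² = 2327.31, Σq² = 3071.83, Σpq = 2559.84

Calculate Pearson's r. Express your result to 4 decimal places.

r = (nΣpq − ΣpΣq) / √[(nΣp² − (Σp)²)(nΣq² − (Σq)²)]
Numerator: 6×2559.84 − 116.9×132.1 = -83.45
Denominator: √[(13963.86 − 13665.61)(18430.98 − 17450.41)] = √[298.25 × 980.57] = 540.7911
r = -83.45 / 540.7911 ≈ -0.1543

-0.1543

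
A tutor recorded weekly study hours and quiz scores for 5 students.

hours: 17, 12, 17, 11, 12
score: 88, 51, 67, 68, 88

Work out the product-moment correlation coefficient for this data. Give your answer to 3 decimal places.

0.298

n = 5, Σx = 69, Σy = 362, Σx² = 987, Σy² = 27202, Σxy = 5051
nΣxy − ΣxΣy = 25255 − 24978 = 277
nΣx² − (Σx)² = 4935 − 4761 = 174; nΣy² − (Σy)² = 136010 − 131044 = 4966
r = 277 / √(174 × 4966) = 277 / 929.5612 ≈ 0.298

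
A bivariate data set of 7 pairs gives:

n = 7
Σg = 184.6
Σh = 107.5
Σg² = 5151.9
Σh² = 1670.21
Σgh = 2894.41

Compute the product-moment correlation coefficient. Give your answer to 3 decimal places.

r = (nΣgh − ΣgΣh) / √[(nΣg² − (Σg)²)(nΣh² − (Σh)²)]
Numerator: 7×2894.41 − 184.6×107.5 = 416.37
Denominator: √[(36063.3 − 34077.16)(11691.47 − 11556.25)] = √[1986.14 × 135.22] = 518.2334
r = 416.37 / 518.2334 ≈ 0.803

0.803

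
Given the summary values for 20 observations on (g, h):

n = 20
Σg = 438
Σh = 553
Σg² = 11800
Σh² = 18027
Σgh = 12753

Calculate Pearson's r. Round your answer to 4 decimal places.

0.2613

r = (nΣgh − ΣgΣh) / √[(nΣg² − (Σg)²)(nΣh² − (Σh)²)]
Numerator: 20×12753 − 438×553 = 12846
Denominator: √[(236000 − 191844)(360540 − 305809)] = √[44156 × 54731] = 49159.9638
r = 12846 / 49159.9638 ≈ 0.2613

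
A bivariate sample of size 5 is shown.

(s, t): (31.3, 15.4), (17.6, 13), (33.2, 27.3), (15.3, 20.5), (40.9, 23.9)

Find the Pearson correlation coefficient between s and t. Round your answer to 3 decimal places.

n = 5, Σs = 138.3, Σt = 100.1, Σs² = 4298.59, Σt² = 2142.91, Σst = 2908.34
nΣst − ΣsΣt = 14541.7 − 13843.83 = 697.87
nΣs² − (Σs)² = 21492.95 − 19126.89 = 2366.06; nΣt² − (Σt)² = 10714.55 − 10020.01 = 694.54
r = 697.87 / √(2366.06 × 694.54) = 697.87 / 1281.9217 ≈ 0.544

0.544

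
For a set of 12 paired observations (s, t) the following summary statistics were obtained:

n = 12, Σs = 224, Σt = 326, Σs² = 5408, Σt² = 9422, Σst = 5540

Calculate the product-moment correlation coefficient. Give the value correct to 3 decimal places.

-0.655

r = (nΣst − ΣsΣt) / √[(nΣs² − (Σs)²)(nΣt² − (Σt)²)]
Numerator: 12×5540 − 224×326 = -6544
Denominator: √[(64896 − 50176)(113064 − 106276)] = √[14720 × 6788] = 9995.9672
r = -6544 / 9995.9672 ≈ -0.655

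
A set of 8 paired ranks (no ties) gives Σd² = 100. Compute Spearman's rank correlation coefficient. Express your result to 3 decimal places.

-0.190

ρ = 1 − 6Σd² / [n(n²−1)] = 1 − 6×100 / (8×63)
  = 1 − 600/504 = 1 − 1.1905 ≈ -0.190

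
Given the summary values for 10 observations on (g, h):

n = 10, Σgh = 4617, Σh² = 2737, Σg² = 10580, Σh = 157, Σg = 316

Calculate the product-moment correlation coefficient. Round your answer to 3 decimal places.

r = (nΣgh − ΣgΣh) / √[(nΣg² − (Σg)²)(nΣh² − (Σh)²)]
Numerator: 10×4617 − 316×157 = -3442
Denominator: √[(105800 − 99856)(27370 − 24649)] = √[5944 × 2721] = 4021.6444
r = -3442 / 4021.6444 ≈ -0.856

-0.856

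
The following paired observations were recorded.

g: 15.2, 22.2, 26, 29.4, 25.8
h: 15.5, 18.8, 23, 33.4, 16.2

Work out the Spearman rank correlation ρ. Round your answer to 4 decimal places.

Rank g: 1, 2, 4, 5, 3
Rank h: 1, 3, 4, 5, 2
d = rank(g) − rank(h): 0, -1, 0, 0, 1; Σd² = 2
ρ = 1 − 6Σd² / [n(n²−1)] = 1 − 6×2 / (5×24) = 1 − 12/120 ≈ 0.9000

0.9000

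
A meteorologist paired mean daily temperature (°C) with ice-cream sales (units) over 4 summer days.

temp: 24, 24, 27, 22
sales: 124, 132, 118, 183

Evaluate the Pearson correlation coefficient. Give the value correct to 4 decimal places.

-0.8227

n = 4, Σx = 97, Σy = 557, Σx² = 2365, Σy² = 80213, Σxy = 13356
nΣxy − ΣxΣy = 53424 − 54029 = -605
nΣx² − (Σx)² = 9460 − 9409 = 51; nΣy² − (Σy)² = 320852 − 310249 = 10603
r = -605 / √(51 × 10603) = -605 / 735.3591 ≈ -0.8227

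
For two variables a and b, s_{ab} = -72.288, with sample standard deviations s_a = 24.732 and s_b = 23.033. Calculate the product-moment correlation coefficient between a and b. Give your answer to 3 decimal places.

r = Cov(a,b) / (s_a · s_b) = -72.288 / (24.732 × 23.033)
  = -72.288 / 569.6522 ≈ -0.127

-0.127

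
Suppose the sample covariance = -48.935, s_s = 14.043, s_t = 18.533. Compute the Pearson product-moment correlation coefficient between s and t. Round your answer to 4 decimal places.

r = Cov(s,t) / (s_s · s_t) = -48.935 / (14.043 × 18.533)
  = -48.935 / 260.2589 ≈ -0.1880

-0.1880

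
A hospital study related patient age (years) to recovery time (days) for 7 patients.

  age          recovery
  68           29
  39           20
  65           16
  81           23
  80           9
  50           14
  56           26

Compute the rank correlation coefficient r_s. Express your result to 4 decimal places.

0.0714

Rank age: 5, 1, 4, 7, 6, 2, 3
Rank recovery: 7, 4, 3, 5, 1, 2, 6
d = rank(age) − rank(recovery): -2, -3, 1, 2, 5, 0, -3; Σd² = 52
ρ = 1 − 6Σd² / [n(n²−1)] = 1 − 6×52 / (7×48) = 1 − 312/336 ≈ 0.0714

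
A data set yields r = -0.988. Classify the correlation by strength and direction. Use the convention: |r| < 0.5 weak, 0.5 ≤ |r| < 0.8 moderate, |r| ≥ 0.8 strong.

r = -0.988 < 0 so the relationship is negative.
|r| = 0.988, which falls in the strong range.

strong negative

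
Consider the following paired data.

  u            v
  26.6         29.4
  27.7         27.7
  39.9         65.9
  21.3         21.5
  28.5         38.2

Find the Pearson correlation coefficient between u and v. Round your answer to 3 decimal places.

0.974

n = 5, Σu = 144, Σv = 182.7, Σu² = 4332.8, Σv² = 7895.95, Σuv = 5725.39
nΣuv − ΣuΣv = 28626.95 − 26308.8 = 2318.15
nΣu² − (Σu)² = 21664 − 20736 = 928; nΣv² − (Σv)² = 39479.75 − 33379.29 = 6100.46
r = 2318.15 / √(928 × 6100.46) = 2318.15 / 2379.3333 ≈ 0.974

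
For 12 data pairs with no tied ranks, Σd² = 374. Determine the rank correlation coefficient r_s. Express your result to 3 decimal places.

-0.308

ρ = 1 − 6Σd² / [n(n²−1)] = 1 − 6×374 / (12×143)
  = 1 − 2244/1716 = 1 − 1.3077 ≈ -0.308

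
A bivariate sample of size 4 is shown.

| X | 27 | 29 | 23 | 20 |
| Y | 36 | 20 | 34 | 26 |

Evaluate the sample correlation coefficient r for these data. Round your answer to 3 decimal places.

-0.190

n = 4, ΣX = 99, ΣY = 116, ΣX² = 2499, ΣY² = 3528, ΣXY = 2854
nΣXY − ΣXΣY = 11416 − 11484 = -68
nΣX² − (ΣX)² = 9996 − 9801 = 195; nΣY² − (ΣY)² = 14112 − 13456 = 656
r = -68 / √(195 × 656) = -68 / 357.6591 ≈ -0.190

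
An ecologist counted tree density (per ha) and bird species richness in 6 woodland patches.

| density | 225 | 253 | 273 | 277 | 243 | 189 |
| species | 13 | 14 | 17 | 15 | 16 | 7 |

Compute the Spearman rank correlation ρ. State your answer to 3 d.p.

Rank density: 2, 4, 5, 6, 3, 1
Rank species: 2, 3, 6, 4, 5, 1
d = rank(density) − rank(species): 0, 1, -1, 2, -2, 0; Σd² = 10
ρ = 1 − 6Σd² / [n(n²−1)] = 1 − 6×10 / (6×35) = 1 − 60/210 ≈ 0.714

0.714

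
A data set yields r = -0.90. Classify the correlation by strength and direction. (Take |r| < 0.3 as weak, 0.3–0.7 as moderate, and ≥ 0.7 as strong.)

r = -0.90 < 0 so the relationship is negative.
|r| = 0.90, which falls in the strong range.

strong negative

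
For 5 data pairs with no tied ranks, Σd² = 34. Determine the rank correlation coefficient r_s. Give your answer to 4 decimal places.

-0.7000

ρ = 1 − 6Σd² / [n(n²−1)] = 1 − 6×34 / (5×24)
  = 1 − 204/120 = 1 − 1.70000 ≈ -0.7000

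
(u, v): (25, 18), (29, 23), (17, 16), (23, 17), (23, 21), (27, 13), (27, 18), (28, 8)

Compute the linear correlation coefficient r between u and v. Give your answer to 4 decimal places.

n = 8, Σu = 199, Σv = 134, Σu² = 5055, Σv² = 2396, Σuv = 3324
nΣuv − ΣuΣv = 26592 − 26666 = -74
nΣu² − (Σu)² = 40440 − 39601 = 839; nΣv² − (Σv)² = 19168 − 17956 = 1212
r = -74 / √(839 × 1212) = -74 / 1008.3987 ≈ -0.0734

-0.0734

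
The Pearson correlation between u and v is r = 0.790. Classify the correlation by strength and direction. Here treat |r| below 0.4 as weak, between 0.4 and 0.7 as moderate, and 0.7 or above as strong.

r = 0.790 > 0 so the relationship is positive.
|r| = 0.790, which falls in the strong range.

strong positive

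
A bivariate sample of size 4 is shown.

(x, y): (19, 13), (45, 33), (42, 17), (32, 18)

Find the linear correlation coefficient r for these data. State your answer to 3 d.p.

0.737

n = 4, Σx = 138, Σy = 81, Σx² = 5174, Σy² = 1871, Σxy = 3022
nΣxy − ΣxΣy = 12088 − 11178 = 910
nΣx² − (Σx)² = 20696 − 19044 = 1652; nΣy² − (Σy)² = 7484 − 6561 = 923
r = 910 / √(1652 × 923) = 910 / 1234.8263 ≈ 0.737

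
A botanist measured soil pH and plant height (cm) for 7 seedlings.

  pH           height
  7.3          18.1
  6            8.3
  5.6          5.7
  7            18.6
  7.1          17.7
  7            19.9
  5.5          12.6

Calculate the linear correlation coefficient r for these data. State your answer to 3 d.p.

0.867

n = 7, Σx = 45.5, Σy = 100.9, Σx² = 299.31, Σy² = 1643.01, Σxy = 678.32
nΣxy − ΣxΣy = 4748.24 − 4590.95 = 157.29
nΣx² − (Σx)² = 2095.17 − 2070.25 = 24.92; nΣy² − (Σy)² = 11501.07 − 10180.81 = 1320.26
r = 157.29 / √(24.92 × 1320.26) = 157.29 / 181.3860 ≈ 0.867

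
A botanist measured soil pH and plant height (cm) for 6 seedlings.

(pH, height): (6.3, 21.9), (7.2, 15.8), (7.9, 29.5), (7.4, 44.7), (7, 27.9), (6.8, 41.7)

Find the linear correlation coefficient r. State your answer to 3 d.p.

n = 6, Σx = 42.6, Σy = 181.5, Σx² = 303.94, Σy² = 6114.89, Σxy = 1294.42
nΣxy − ΣxΣy = 7766.52 − 7731.9 = 34.62
nΣx² − (Σx)² = 1823.64 − 1814.76 = 8.88; nΣy² − (Σy)² = 36689.34 − 32942.25 = 3747.09
r = 34.62 / √(8.88 × 3747.09) = 34.62 / 182.4121 ≈ 0.190

0.190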